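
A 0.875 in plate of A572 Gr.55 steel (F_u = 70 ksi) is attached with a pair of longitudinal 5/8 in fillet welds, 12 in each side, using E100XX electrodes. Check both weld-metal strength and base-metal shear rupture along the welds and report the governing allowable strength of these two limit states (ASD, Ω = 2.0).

E100XX → F_EXX = 100 ksi.
t_e = 0.707 × 0.625 = 0.4419 in; L = 24 in.
Weld metal: R_n/Ω = (1/2.0) × 0.6 × 100 × 0.4419 × 24 = 318.1 kip.
Base metal (shear rupture): R_n/Ω = (1/2.0) × 0.6 × 70 × 0.875 × 24 = 441 kip.
Governing: weld metal.

R_n/Ω ≈ 318 kip (weld metal governs)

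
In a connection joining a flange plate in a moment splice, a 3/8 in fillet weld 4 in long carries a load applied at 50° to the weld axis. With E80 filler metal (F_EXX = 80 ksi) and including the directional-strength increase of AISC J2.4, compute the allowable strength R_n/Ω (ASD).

R_n/Ω ≈ 34 kip

t_e = 0.707 × 0.375 = 0.2651 in; A_we = 0.2651 × 4 = 1.06 in².
Directional factor: 1.0 + 0.5 sin^1.5(50°) = 1.335.
F_nw = 0.6 × 80 × 1.335 = 64.09 ksi.
R_n/Ω = (64.09 × 1.06) / 2.0 = 33.98 kip.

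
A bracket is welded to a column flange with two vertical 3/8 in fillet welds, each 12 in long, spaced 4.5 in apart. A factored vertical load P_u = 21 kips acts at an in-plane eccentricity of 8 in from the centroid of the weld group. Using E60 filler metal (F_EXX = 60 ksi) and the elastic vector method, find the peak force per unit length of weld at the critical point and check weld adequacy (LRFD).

f_max ≈ 3.05 kip/in; adequate

Total weld length L_w = 24 in. Treat welds as unit-width lines.
Polar moment about centroid: J = 2[d³/12 + d(b/2)²] = 2[12³/12 + 12×2.25²] = 409.5 in³.
Direct shear f_v = P/L_w = 21 / 24 = 0.875 kip/in (vertical).
Torsion M = P·e = 21 × 8 = 168 kip·in.
Critical point at (x, y) = (2.25, 6) from centroid. f_tx = M·y/J = 2.462 kip/in; f_ty = M·x/J = 0.9231 kip/in.
Resultant f_max = √[f_tx² + (f_v + f_ty)²] = √[2.462² + (0.875 + 0.9231)²] = 3.048 kip/in.
Capacity per unit length: φr_n = 0.75 × 0.6 × 60 × (0.707 × 0.375) = 7.158 kip/in.
3.048 ≤ 7.158 → adequate.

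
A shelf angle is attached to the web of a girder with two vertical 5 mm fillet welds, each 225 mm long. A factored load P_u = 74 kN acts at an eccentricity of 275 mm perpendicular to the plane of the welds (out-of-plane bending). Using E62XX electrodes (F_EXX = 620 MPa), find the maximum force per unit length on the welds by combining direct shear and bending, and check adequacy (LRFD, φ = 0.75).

L_w = 2 × 225 = 450 mm; section modulus (unit throat) S = 2 × L²/6 = 16880 mm².
Direct shear f_v = P/L_w = 74×10³/450 = 164.4 N/mm.
Moment M = P × e = 74×10³ × 275 = 20350000 N·mm; bending f_b = M/S = 1206 N/mm.
f_max = √(f_v² + f_b²) = √(164.4² + 1206²) = 1217 N/mm.
φr_n = 0.75 × 0.6 × 620 × (0.707 × 5) = 986.3 N/mm → NOT adequate.

f_max ≈ 1220 N/mm; NOT adequate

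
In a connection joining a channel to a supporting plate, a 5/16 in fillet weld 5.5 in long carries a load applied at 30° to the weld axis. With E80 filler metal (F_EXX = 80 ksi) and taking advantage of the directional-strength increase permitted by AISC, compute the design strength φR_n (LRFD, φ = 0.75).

φR_n ≈ 51.5 kip

t_e = 0.707 × 0.3125 = 0.2209 in; A_we = 0.2209 × 5.5 = 1.215 in².
Directional factor: 1.0 + 0.5 sin^1.5(30°) = 1.177.
F_nw = 0.6 × 80 × 1.177 = 56.49 ksi.
φR_n = 0.75 × 56.49 × 1.215 = 51.48 kip.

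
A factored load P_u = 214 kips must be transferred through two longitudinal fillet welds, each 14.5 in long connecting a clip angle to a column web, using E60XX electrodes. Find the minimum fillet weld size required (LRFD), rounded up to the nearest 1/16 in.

E60XX → F_EXX = 60 ksi.
Total weld length L = 29 in.
Required throat t_e = P_u / (φ × 0.6 F_EXX × L) = 214 / (0.75 × 0.6 × 60 × 29) = 0.2733 in.
Required leg w = t_e / 0.707 = 0.3866 in → use 7/16 in.

w = 7/16 in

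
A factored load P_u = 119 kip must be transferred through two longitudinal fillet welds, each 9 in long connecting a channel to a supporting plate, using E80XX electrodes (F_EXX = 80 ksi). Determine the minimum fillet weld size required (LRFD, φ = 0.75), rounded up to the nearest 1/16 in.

w = 5/16 in

Total weld length L = 18 in.
Required throat t_e = P_u / (φ × 0.6 F_EXX × L) = 119 / (0.75 × 0.6 × 80 × 18) = 0.1836 in.
Required leg w = t_e / 0.707 = 0.2597 in → use 5/16 in.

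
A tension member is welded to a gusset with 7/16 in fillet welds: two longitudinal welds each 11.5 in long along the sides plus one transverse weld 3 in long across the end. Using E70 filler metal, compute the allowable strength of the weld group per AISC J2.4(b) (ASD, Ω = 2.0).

E70XX → F_EXX = 70 ksi.
t_e = 0.707 × 0.4375 = 0.3093 in.
R_nwl = 0.6 × 70 × 0.3093 × 23 = 298.8 kip (longitudinal, 2 welds).
R_nwt = 0.6 × 70 × 0.3093 × 3 = 38.97 kip (transverse, base value).
(i) R_nwl + R_nwt = 337.8 kip; (ii) 0.85 R_nwl + 1.5 R_nwt = 312.4 kip.
R_n = max = 337.8 kip [governs: (i)]; R_n/Ω = 168.9 kip.

R_n/Ω ≈ 169 kip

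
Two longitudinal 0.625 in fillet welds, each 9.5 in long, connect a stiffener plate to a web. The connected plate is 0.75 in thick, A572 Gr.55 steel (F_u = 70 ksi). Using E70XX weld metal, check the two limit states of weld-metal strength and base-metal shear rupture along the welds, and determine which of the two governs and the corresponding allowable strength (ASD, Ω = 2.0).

E70XX → F_EXX = 70 ksi.
t_e = 0.707 × 0.625 = 0.4419 in; L = 19 in.
Weld metal: R_n/Ω = (1/2.0) × 0.6 × 70 × 0.4419 × 19 = 176.3 kip.
Base metal (shear rupture): R_n/Ω = (1/2.0) × 0.6 × 70 × 0.75 × 19 = 299.2 kip.
Governing: weld metal.

R_n/Ω ≈ 176 kip (weld metal governs)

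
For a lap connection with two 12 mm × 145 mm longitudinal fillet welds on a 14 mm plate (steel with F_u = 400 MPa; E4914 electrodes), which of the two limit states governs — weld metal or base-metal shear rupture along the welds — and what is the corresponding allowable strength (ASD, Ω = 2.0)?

E49XX → F_EXX = 490 MPa.
t_e = 0.707 × 12 = 8.484 mm; L = 290 mm.
Weld metal: R_n/Ω = (1/2.0) × 0.6 × 490 × 8.484 × 290 × 10⁻³ = 361.7 kN.
Base metal (shear rupture): R_n/Ω = (1/2.0) × 0.6 × 400 × 14 × 290 × 10⁻³ = 487.2 kN.
Governing: weld metal.

R_n/Ω ≈ 362 kN (weld metal governs)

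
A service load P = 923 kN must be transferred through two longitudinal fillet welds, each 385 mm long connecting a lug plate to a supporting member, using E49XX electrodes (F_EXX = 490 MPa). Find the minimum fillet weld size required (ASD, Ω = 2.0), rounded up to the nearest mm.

w = 12 mm

Total weld length L = 770 mm.
Required throat t_e = P × Ω / (0.6 F_EXX × L) = 923 × 2.0 / (0.6 × 490 × 770 × 10⁻³) = 8.154 mm.
Required leg w = t_e / 0.707 = 11.53 mm → use 12 mm.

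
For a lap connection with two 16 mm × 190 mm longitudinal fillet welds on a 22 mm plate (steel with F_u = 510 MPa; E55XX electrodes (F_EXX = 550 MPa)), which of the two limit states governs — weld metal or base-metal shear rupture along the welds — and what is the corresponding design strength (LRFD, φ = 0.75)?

φR_n ≈ 1060 kN (weld metal governs)

t_e = 0.707 × 16 = 11.31 mm; L = 380 mm.
Weld metal: φR_n = 0.75 × 0.6 × 550 × 11.31 × 380 × 10⁻³ = 1064 kN.
Base metal (shear rupture): φR_n = 0.75 × 0.6 × 510 × 22 × 380 × 10⁻³ = 1919 kN.
Governing: weld metal.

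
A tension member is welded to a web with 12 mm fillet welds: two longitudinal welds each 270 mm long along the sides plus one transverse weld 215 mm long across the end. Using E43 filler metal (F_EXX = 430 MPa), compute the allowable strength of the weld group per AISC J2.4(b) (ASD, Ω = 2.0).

t_e = 0.707 × 12 = 8.484 mm.
R_nwl = 0.6 × 430 × 8.484 × 540 × 10⁻³ = 1182 kN (longitudinal, 2 welds).
R_nwt = 0.6 × 430 × 8.484 × 215 × 10⁻³ = 470.6 kN (transverse, base value).
(i) R_nwl + R_nwt = 1653 kN; (ii) 0.85 R_nwl + 1.5 R_nwt = 1711 kN.
R_n = max = 1711 kN [governs: (ii)]; R_n/Ω = 855.3 kN.

R_n/Ω ≈ 855 kN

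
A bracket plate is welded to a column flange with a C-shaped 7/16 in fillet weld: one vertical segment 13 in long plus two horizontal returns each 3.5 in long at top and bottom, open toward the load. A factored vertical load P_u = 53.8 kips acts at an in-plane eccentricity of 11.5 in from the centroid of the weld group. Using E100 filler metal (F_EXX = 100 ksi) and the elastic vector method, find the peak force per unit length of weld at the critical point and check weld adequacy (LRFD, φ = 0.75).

f_max ≈ 10.2 kip/in; adequate

Total weld length L_w = 20 in. Treat welds as unit-width lines.
Centroid: x̄ = 2×3.5×1.75 / 20 = 0.6125 in from the vertical weld.
Polar moment about centroid: J = I_x + I_y = [13³/12 + 2×3.5×6.5²] + [13×0.6125² + 2(3.5³/12 + 3.5×1.137²)] = 499.9 in³.
Direct shear f_v = P/L_w = 53.8 / 20 = 2.69 kip/in (vertical).
Torsion M = P·e = 53.8 × 11.5 = 618.7 kip·in.
Critical point at (x, y) = (2.888, 6.5) from centroid. f_tx = M·y/J = 8.044 kip/in; f_ty = M·x/J = 3.574 kip/in.
Resultant f_max = √[f_tx² + (f_v + f_ty)²] = √[8.044² + (2.69 + 3.574)²] = 10.2 kip/in.
Capacity per unit length: φr_n = 0.75 × 0.6 × 100 × (0.707 × 0.4375) = 13.92 kip/in.
10.2 ≤ 13.92 → adequate.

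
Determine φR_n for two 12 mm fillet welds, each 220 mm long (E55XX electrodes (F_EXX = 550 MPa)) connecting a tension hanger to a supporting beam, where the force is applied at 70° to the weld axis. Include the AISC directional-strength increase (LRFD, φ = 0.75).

t_e = 0.707 × 12 = 8.484 mm; A_we = 8.484 × 440 = 3733 mm².
Directional factor: 1.0 + 0.5 sin^1.5(70°) = 1.455.
F_nw = 0.6 × 550 × 1.455 = 480.3 MPa.
φR_n = 0.75 × 480.3 × 3733 × 10⁻³ = 1345 kN.

φR_n ≈ 1340 kN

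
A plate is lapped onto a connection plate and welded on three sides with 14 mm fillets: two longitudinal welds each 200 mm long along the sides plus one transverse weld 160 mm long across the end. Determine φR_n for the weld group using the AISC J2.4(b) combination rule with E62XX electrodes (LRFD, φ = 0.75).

φR_n ≈ 1600 kN

E62XX → F_EXX = 620 MPa.
t_e = 0.707 × 14 = 9.898 mm.
R_nwl = 0.6 × 620 × 9.898 × 400 × 10⁻³ = 1473 kN (longitudinal, 2 welds).
R_nwt = 0.6 × 620 × 9.898 × 160 × 10⁻³ = 589.1 kN (transverse, base value).
(i) R_nwl + R_nwt = 2062 kN; (ii) 0.85 R_nwl + 1.5 R_nwt = 2136 kN.
R_n = max = 2136 kN [governs: (ii)]; φR_n = 1602 kN.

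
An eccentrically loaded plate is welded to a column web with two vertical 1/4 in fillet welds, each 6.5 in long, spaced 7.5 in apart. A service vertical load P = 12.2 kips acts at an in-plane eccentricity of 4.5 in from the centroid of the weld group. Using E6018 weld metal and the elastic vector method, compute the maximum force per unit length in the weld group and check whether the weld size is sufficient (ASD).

E60XX → F_EXX = 60 ksi.
Total weld length L_w = 13 in. Treat welds as unit-width lines.
Polar moment about centroid: J = 2[d³/12 + d(b/2)²] = 2[6.5³/12 + 6.5×3.75²] = 228.6 in³.
Direct shear f_v = P/L_w = 12.2 / 13 = 0.9385 kip/in (vertical).
Torsion M = P·e = 12.2 × 4.5 = 54.9 kip·in.
Critical point at (x, y) = (3.75, 3.25) from centroid. f_tx = M·y/J = 0.7806 kip/in; f_ty = M·x/J = 0.9007 kip/in.
Resultant f_max = √[f_tx² + (f_v + f_ty)²] = √[0.7806² + (0.9385 + 0.9007)²] = 1.998 kip/in.
Capacity per unit length: r_n/Ω = (1/2.0) × 0.6 × 60 × (0.707 × 0.25) = 3.181 kip/in.
1.998 ≤ 3.181 → adequate.

f_max ≈ 2 kip/in; adequate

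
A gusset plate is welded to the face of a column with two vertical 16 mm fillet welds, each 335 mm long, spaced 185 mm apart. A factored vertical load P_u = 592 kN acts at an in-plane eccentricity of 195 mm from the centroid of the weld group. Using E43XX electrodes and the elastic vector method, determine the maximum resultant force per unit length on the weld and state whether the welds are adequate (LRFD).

E43XX → F_EXX = 430 MPa.
Total weld length L_w = 670 mm. Treat welds as unit-width lines.
Polar moment about centroid: J = 2[d³/12 + d(b/2)²] = 2[335³/12 + 335×92.5²] = 12000000 mm³.
Direct shear f_v = P/L_w = 592×10³ / 670 = 883.6 N/mm (vertical).
Torsion M = P·e = 592×10³ × 195 = 115440000 N·mm.
Critical point at (x, y) = (92.5, 167.5) from centroid. f_tx = M·y/J = 1612 N/mm; f_ty = M·x/J = 890 N/mm.
Resultant f_max = √[f_tx² + (f_v + f_ty)²] = √[1612² + (883.6 + 890)²] = 2396 N/mm.
Capacity per unit length: φr_n = 0.75 × 0.6 × 430 × (0.707 × 16) = 2189 N/mm.
2396 > 2189 → NOT adequate.

f_max ≈ 2400 N/mm; NOT adequate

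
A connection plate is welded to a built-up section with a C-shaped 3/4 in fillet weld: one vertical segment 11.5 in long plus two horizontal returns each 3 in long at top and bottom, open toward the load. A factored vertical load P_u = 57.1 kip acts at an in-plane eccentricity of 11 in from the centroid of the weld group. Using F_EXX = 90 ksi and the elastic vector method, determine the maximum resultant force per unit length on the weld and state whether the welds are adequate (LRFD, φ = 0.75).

f_max ≈ 13.3 kip/in; adequate

Total weld length L_w = 17.5 in. Treat welds as unit-width lines.
Centroid: x̄ = 2×3×1.5 / 17.5 = 0.5143 in from the vertical weld.
Polar moment about centroid: J = I_x + I_y = [11.5³/12 + 2×3×5.75²] + [11.5×0.5143² + 2(3³/12 + 3×0.9857²)] = 338.5 in³.
Direct shear f_v = P/L_w = 57.1 / 17.5 = 3.263 kip/in (vertical).
Torsion M = P·e = 57.1 × 11 = 628.1 kip·in.
Critical point at (x, y) = (2.486, 5.75) from centroid. f_tx = M·y/J = 10.67 kip/in; f_ty = M·x/J = 4.613 kip/in.
Resultant f_max = √[f_tx² + (f_v + f_ty)²] = √[10.67² + (3.263 + 4.613)²] = 13.26 kip/in.
Capacity per unit length: φr_n = 0.75 × 0.6 × 90 × (0.707 × 0.75) = 21.48 kip/in.
13.26 ≤ 21.48 → adequate.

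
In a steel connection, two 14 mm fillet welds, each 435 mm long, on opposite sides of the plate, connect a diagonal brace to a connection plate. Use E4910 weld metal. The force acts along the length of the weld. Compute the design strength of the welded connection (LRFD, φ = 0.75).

E49XX → F_EXX = 490 MPa.
Effective throat t_e = 0.707 × 14 = 9.898 mm.
Total length L = 870 mm; A_we = 9.898 × 870 = 8611 mm².
F_nw = 0.6 F_EXX = 0.6 × 490 = 294 MPa.
φR_n = 0.75 × 294 × 8611 × 10⁻³ = 1899 kN.

φR_n ≈ 1900 kN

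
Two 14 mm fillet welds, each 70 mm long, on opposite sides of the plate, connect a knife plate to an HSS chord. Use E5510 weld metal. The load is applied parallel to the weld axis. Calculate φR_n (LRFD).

E55XX → F_EXX = 550 MPa.
Effective throat t_e = 0.707 × 14 = 9.898 mm.
Total length L = 140 mm; A_we = 9.898 × 140 = 1386 mm².
F_nw = 0.6 F_EXX = 0.6 × 550 = 330 MPa.
φR_n = 0.75 × 330 × 1386 × 10⁻³ = 343 kN.

φR_n ≈ 343 kN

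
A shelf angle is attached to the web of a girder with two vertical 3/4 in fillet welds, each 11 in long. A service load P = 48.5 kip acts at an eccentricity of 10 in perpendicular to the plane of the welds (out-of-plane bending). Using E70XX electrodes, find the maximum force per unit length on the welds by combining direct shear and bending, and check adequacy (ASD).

f_max ≈ 12.2 kip/in; NOT adequate

E70XX → F_EXX = 70 ksi.
L_w = 2 × 11 = 22 in; section modulus (unit throat) S = 2 × L²/6 = 40.33 in².
Direct shear f_v = P/L_w = 48.5/22 = 2.205 kip/in.
Moment M = P × e = 48.5 × 10 = 485 kip·in; bending f_b = M/S = 12.02 kip/in.
f_max = √(f_v² + f_b²) = √(2.205² + 12.02²) = 12.23 kip/in.
r_n/Ω = (1/2.0) × 0.6 × 70 × (0.707 × 0.75) = 11.14 kip/in → NOT adequate.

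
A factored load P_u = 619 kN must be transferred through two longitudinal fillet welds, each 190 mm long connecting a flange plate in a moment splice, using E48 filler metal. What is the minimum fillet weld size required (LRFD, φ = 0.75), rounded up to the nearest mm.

E48XX → F_EXX = 480 MPa.
Total weld length L = 380 mm.
Required throat t_e = P_u / (φ × 0.6 F_EXX × L) = 619 / (0.75 × 0.6 × 480 × 380 × 10⁻³) = 7.541 mm.
Required leg w = t_e / 0.707 = 10.67 mm → use 11 mm.

w = 11 mm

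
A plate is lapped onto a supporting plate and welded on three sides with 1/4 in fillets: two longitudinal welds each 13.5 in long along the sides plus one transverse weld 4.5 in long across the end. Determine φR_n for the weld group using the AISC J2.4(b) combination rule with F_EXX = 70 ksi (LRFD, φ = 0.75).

φR_n ≈ 175 kips

t_e = 0.707 × 0.25 = 0.1767 in.
R_nwl = 0.6 × 70 × 0.1767 × 27 = 200.4 kips (longitudinal, 2 welds).
R_nwt = 0.6 × 70 × 0.1767 × 4.5 = 33.41 kips (transverse, base value).
(i) R_nwl + R_nwt = 233.8 kips; (ii) 0.85 R_nwl + 1.5 R_nwt = 220.5 kips.
R_n = max = 233.8 kips [governs: (i)]; φR_n = 175.4 kips.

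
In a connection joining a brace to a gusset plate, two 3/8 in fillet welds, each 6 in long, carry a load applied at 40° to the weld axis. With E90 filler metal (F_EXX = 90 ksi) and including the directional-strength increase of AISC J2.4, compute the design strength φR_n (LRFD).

t_e = 0.707 × 0.375 = 0.2651 in; A_we = 0.2651 × 12 = 3.181 in².
Directional factor: 1.0 + 0.5 sin^1.5(40°) = 1.258.
F_nw = 0.6 × 90 × 1.258 = 67.91 ksi.
φR_n = 0.75 × 67.91 × 3.181 = 162.1 kips.

φR_n ≈ 162 kips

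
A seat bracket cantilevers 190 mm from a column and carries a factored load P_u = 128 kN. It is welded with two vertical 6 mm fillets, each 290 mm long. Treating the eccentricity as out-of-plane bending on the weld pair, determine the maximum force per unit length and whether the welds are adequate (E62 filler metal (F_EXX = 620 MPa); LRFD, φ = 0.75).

f_max ≈ 895 N/mm; adequate

L_w = 2 × 290 = 580 mm; section modulus (unit throat) S = 2 × L²/6 = 28030 mm².
Direct shear f_v = P/L_w = 128×10³/580 = 220.7 N/mm.
Moment M = P × e = 128×10³ × 190 = 24320000 N·mm; bending f_b = M/S = 867.5 N/mm.
f_max = √(f_v² + f_b²) = √(220.7² + 867.5²) = 895.2 N/mm.
φr_n = 0.75 × 0.6 × 620 × (0.707 × 6) = 1184 N/mm → adequate.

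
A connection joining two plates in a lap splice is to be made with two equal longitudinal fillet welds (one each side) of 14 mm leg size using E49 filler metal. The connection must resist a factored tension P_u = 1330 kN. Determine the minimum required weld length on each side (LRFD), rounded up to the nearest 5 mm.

L = 305 mm on each side

E49XX → F_EXX = 490 MPa.
Throat t_e = 0.707 × 14 = 9.898 mm.
φr_n = 0.75 × 0.6 × 490 × 9.898 × 10⁻³ = 2.183 kN/mm.
L_req = P_u / φr_n = 1330 / 2.183 = 609.4 mm total.
Per side: 609.4 / 2 = 304.7 mm.
Round up → use L = 305 mm on each side.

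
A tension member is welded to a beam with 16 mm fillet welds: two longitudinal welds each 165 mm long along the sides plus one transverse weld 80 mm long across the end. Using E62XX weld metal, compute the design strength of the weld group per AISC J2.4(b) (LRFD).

E62XX → F_EXX = 620 MPa.
t_e = 0.707 × 16 = 11.31 mm.
R_nwl = 0.6 × 620 × 11.31 × 330 × 10⁻³ = 1389 kN (longitudinal, 2 welds).
R_nwt = 0.6 × 620 × 11.31 × 80 × 10⁻³ = 336.6 kN (transverse, base value).
(i) R_nwl + R_nwt = 1725 kN; (ii) 0.85 R_nwl + 1.5 R_nwt = 1685 kN.
R_n = max = 1725 kN [governs: (i)]; φR_n = 1294 kN.

φR_n ≈ 1290 kN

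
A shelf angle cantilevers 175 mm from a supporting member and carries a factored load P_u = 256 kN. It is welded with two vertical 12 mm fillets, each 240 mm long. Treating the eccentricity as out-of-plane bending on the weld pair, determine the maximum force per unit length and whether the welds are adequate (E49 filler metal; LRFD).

f_max ≈ 2390 N/mm; NOT adequate

E49XX → F_EXX = 490 MPa.
L_w = 2 × 240 = 480 mm; section modulus (unit throat) S = 2 × L²/6 = 19200 mm².
Direct shear f_v = P/L_w = 256×10³/480 = 533.3 N/mm.
Moment M = P × e = 256×10³ × 175 = 44800000 N·mm; bending f_b = M/S = 2333 N/mm.
f_max = √(f_v² + f_b²) = √(533.3² + 2333²) = 2394 N/mm.
φr_n = 0.75 × 0.6 × 490 × (0.707 × 12) = 1871 N/mm → NOT adequate.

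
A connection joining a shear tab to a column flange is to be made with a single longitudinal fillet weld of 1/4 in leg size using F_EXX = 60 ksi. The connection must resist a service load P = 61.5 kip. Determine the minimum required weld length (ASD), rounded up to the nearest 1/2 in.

L = 19.5 in

Throat t_e = 0.707 × 0.25 = 0.1767 in.
r_n/Ω = (0.6 × 60 × 0.1767) / 2.0 = 3.181 kip/in.
L_req = P / (r_n/Ω) = 61.5 / 3.181 = 19.33 in total.
Round up → use L = 19.5 in.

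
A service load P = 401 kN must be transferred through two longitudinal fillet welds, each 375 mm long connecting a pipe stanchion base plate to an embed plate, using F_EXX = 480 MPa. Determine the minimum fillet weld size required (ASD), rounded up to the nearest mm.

Total weld length L = 750 mm.
Required throat t_e = P × Ω / (0.6 F_EXX × L) = 401 × 2.0 / (0.6 × 480 × 750 × 10⁻³) = 3.713 mm.
Required leg w = t_e / 0.707 = 5.252 mm → use 6 mm.

w = 6 mm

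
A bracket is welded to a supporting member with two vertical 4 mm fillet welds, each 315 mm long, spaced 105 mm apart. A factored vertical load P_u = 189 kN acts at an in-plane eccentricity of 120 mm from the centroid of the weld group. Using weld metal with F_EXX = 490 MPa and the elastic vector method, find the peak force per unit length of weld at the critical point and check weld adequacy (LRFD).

Total weld length L_w = 630 mm. Treat welds as unit-width lines.
Polar moment about centroid: J = 2[d³/12 + d(b/2)²] = 2[315³/12 + 315×52.5²] = 6946000 mm³.
Direct shear f_v = P/L_w = 189×10³ / 630 = 300 N/mm (vertical).
Torsion M = P·e = 189×10³ × 120 = 22680000 N·mm.
Critical point at (x, y) = (52.5, 157.5) from centroid. f_tx = M·y/J = 514.3 N/mm; f_ty = M·x/J = 171.4 N/mm.
Resultant f_max = √[f_tx² + (f_v + f_ty)²] = √[514.3² + (300 + 171.4)²] = 697.7 N/mm.
Capacity per unit length: φr_n = 0.75 × 0.6 × 490 × (0.707 × 4) = 623.6 N/mm.
697.7 > 623.6 → NOT adequate.

f_max ≈ 698 N/mm; NOT adequate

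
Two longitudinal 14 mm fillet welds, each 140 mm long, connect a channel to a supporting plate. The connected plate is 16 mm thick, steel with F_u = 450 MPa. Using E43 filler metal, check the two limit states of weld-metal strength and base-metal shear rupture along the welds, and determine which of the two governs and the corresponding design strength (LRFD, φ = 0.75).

E43XX → F_EXX = 430 MPa.
t_e = 0.707 × 14 = 9.898 mm; L = 280 mm.
Weld metal: φR_n = 0.75 × 0.6 × 430 × 9.898 × 280 × 10⁻³ = 536.3 kN.
Base metal (shear rupture): φR_n = 0.75 × 0.6 × 450 × 16 × 280 × 10⁻³ = 907.2 kN.
Governing: weld metal.

φR_n ≈ 536 kN (weld metal governs)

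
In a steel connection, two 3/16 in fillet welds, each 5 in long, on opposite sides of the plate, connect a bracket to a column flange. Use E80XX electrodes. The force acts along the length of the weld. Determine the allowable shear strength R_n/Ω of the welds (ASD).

R_n/Ω ≈ 31.8 kips

E80XX → F_EXX = 80 ksi.
Effective throat t_e = 0.707 × 0.1875 = 0.1326 in.
Total length L = 10 in; A_we = 0.1326 × 10 = 1.326 in².
F_nw = 0.6 F_EXX = 0.6 × 80 = 48 ksi.
R_n = 48 × 1.326 = 63.63 kips; R_n/Ω = 63.63/2.0 = 31.82 kips.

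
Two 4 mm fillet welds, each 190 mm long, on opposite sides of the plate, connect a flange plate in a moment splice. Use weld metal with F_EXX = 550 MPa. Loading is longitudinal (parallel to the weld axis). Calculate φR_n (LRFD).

φR_n ≈ 266 kN

Effective throat t_e = 0.707 × 4 = 2.828 mm.
Total length L = 380 mm; A_we = 2.828 × 380 = 1075 mm².
F_nw = 0.6 F_EXX = 0.6 × 550 = 330 MPa.
φR_n = 0.75 × 330 × 1075 × 10⁻³ = 266 kN.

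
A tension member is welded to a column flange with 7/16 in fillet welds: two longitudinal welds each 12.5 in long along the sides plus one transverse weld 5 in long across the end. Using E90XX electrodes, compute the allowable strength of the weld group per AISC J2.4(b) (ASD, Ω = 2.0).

E90XX → F_EXX = 90 ksi.
t_e = 0.707 × 0.4375 = 0.3093 in.
R_nwl = 0.6 × 90 × 0.3093 × 25 = 417.6 kips (longitudinal, 2 welds).
R_nwt = 0.6 × 90 × 0.3093 × 5 = 83.51 kips (transverse, base value).
(i) R_nwl + R_nwt = 501.1 kips; (ii) 0.85 R_nwl + 1.5 R_nwt = 480.2 kips.
R_n = max = 501.1 kips [governs: (i)]; R_n/Ω = 250.5 kips.

R_n/Ω ≈ 251 kips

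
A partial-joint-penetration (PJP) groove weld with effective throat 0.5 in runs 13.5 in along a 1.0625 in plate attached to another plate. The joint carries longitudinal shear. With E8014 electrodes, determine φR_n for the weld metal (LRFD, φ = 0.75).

E80XX → F_EXX = 80 ksi.
Effective throat (given) t_e = 0.5 in.
A_we = 0.5 × 13.5 = 6.75 in².
F_nw = 0.6 F_EXX = 48 ksi.
φR_n = 0.75 × 48 × 6.75 = 243 kip.

φR_n ≈ 243 kip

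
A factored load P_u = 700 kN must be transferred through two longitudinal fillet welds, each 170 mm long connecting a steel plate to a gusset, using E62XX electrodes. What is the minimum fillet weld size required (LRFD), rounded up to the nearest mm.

w = 11 mm

E62XX → F_EXX = 620 MPa.
Total weld length L = 340 mm.
Required throat t_e = P_u / (φ × 0.6 F_EXX × L) = 700 / (0.75 × 0.6 × 620 × 340 × 10⁻³) = 7.379 mm.
Required leg w = t_e / 0.707 = 10.44 mm → use 11 mm.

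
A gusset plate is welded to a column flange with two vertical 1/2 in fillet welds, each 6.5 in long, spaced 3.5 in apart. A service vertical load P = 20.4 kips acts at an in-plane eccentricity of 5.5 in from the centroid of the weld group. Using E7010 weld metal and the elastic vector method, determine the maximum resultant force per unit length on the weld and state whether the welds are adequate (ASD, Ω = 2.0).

E70XX → F_EXX = 70 ksi.
Total weld length L_w = 13 in. Treat welds as unit-width lines.
Polar moment about centroid: J = 2[d³/12 + d(b/2)²] = 2[6.5³/12 + 6.5×1.75²] = 85.58 in³.
Direct shear f_v = P/L_w = 20.4 / 13 = 1.569 kip/in (vertical).
Torsion M = P·e = 20.4 × 5.5 = 112.2 kip·in.
Critical point at (x, y) = (1.75, 3.25) from centroid. f_tx = M·y/J = 4.261 kip/in; f_ty = M·x/J = 2.294 kip/in.
Resultant f_max = √[f_tx² + (f_v + f_ty)²] = √[4.261² + (1.569 + 2.294)²] = 5.752 kip/in.
Capacity per unit length: r_n/Ω = (1/2.0) × 0.6 × 70 × (0.707 × 0.5) = 7.423 kip/in.
5.752 ≤ 7.423 → adequate.

f_max ≈ 5.75 kip/in; adequate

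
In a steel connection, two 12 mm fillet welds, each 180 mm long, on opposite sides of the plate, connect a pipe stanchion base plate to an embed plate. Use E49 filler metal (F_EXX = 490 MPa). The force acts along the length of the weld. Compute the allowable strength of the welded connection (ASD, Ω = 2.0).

Effective throat t_e = 0.707 × 12 = 8.484 mm.
Total length L = 360 mm; A_we = 8.484 × 360 = 3054 mm².
F_nw = 0.6 F_EXX = 0.6 × 490 = 294 MPa.
R_n = 294 × 3054 × 10⁻³ = 897.9 kN; R_n/Ω = 897.9/2.0 = 449 kN.

R_n/Ω ≈ 449 kN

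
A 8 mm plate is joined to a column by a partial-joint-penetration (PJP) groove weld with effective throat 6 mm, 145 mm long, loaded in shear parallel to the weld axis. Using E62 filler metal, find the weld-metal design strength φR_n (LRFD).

φR_n ≈ 243 kN

E62XX → F_EXX = 620 MPa.
Effective throat (given) t_e = 6 mm.
A_we = 6 × 145 = 870 mm².
F_nw = 0.6 F_EXX = 372 MPa.
φR_n = 0.75 × 372 × 870 × 10⁻³ = 242.7 kN.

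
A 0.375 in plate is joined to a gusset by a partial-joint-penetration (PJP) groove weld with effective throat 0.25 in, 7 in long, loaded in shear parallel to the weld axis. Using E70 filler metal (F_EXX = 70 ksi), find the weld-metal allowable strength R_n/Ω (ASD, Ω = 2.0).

R_n/Ω ≈ 36.8 kip

Effective throat (given) t_e = 0.25 in.
A_we = 0.25 × 7 = 1.75 in².
F_nw = 0.6 F_EXX = 42 ksi.
R_n/Ω = (42 × 1.75) / 2.0 = 36.75 kip.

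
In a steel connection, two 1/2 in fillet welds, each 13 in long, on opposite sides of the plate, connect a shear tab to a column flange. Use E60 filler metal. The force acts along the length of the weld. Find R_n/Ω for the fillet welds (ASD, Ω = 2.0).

E60XX → F_EXX = 60 ksi.
Effective throat t_e = 0.707 × 0.5 = 0.3535 in.
Total length L = 26 in; A_we = 0.3535 × 26 = 9.191 in².
F_nw = 0.6 F_EXX = 0.6 × 60 = 36 ksi.
R_n = 36 × 9.191 = 330.9 kips; R_n/Ω = 330.9/2.0 = 165.4 kips.

R_n/Ω ≈ 165 kips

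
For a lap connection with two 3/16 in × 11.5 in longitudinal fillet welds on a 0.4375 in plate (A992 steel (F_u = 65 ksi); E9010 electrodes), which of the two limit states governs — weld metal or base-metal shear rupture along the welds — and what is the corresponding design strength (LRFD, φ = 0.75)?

φR_n ≈ 123 kips (weld metal governs)

E90XX → F_EXX = 90 ksi.
t_e = 0.707 × 0.1875 = 0.1326 in; L = 23 in.
Weld metal: φR_n = 0.75 × 0.6 × 90 × 0.1326 × 23 = 123.5 kips.
Base metal (shear rupture): φR_n = 0.75 × 0.6 × 65 × 0.4375 × 23 = 294.3 kips.
Governing: weld metal.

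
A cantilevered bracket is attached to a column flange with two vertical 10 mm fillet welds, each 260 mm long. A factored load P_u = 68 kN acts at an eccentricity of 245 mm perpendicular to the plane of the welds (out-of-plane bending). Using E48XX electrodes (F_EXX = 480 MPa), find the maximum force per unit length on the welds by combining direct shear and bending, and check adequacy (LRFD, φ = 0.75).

L_w = 2 × 260 = 520 mm; section modulus (unit throat) S = 2 × L²/6 = 22530 mm².
Direct shear f_v = P/L_w = 68×10³/520 = 130.8 N/mm.
Moment M = P × e = 68×10³ × 245 = 16660000 N·mm; bending f_b = M/S = 739.3 N/mm.
f_max = √(f_v² + f_b²) = √(130.8² + 739.3²) = 750.8 N/mm.
φr_n = 0.75 × 0.6 × 480 × (0.707 × 10) = 1527 N/mm → adequate.

f_max ≈ 751 N/mm; adequate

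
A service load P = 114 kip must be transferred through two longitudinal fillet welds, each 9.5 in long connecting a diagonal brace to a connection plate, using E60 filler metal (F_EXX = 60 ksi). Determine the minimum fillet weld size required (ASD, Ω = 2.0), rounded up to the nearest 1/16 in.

w = 1/2 in

Total weld length L = 19 in.
Required throat t_e = P × Ω / (0.6 F_EXX × L) = 114 × 2.0 / (0.6 × 60 × 19) = 0.3333 in.
Required leg w = t_e / 0.707 = 0.4715 in → use 1/2 in.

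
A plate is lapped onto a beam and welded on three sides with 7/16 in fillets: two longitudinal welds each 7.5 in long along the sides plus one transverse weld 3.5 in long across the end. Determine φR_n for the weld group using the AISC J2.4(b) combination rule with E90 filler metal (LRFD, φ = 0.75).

φR_n ≈ 232 kip

E90XX → F_EXX = 90 ksi.
t_e = 0.707 × 0.4375 = 0.3093 in.
R_nwl = 0.6 × 90 × 0.3093 × 15 = 250.5 kip (longitudinal, 2 welds).
R_nwt = 0.6 × 90 × 0.3093 × 3.5 = 58.46 kip (transverse, base value).
(i) R_nwl + R_nwt = 309 kip; (ii) 0.85 R_nwl + 1.5 R_nwt = 300.7 kip.
R_n = max = 309 kip [governs: (i)]; φR_n = 231.8 kip.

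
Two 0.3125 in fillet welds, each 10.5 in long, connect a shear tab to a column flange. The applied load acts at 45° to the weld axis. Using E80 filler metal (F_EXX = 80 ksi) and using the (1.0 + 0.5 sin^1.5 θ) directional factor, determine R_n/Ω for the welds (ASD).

R_n/Ω ≈ 144 kips

t_e = 0.707 × 0.3125 = 0.2209 in; A_we = 0.2209 × 21 = 4.64 in².
Directional factor: 1.0 + 0.5 sin^1.5(45°) = 1.297.
F_nw = 0.6 × 80 × 1.297 = 62.27 ksi.
R_n/Ω = (62.27 × 4.64) / 2.0 = 144.5 kips.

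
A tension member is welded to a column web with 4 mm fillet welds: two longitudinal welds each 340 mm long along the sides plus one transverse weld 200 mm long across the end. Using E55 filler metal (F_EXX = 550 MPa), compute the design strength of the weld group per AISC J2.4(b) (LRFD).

t_e = 0.707 × 4 = 2.828 mm.
R_nwl = 0.6 × 550 × 2.828 × 680 × 10⁻³ = 634.6 kN (longitudinal, 2 welds).
R_nwt = 0.6 × 550 × 2.828 × 200 × 10⁻³ = 186.6 kN (transverse, base value).
(i) R_nwl + R_nwt = 821.3 kN; (ii) 0.85 R_nwl + 1.5 R_nwt = 819.4 kN.
R_n = max = 821.3 kN [governs: (i)]; φR_n = 615.9 kN.

φR_n ≈ 616 kN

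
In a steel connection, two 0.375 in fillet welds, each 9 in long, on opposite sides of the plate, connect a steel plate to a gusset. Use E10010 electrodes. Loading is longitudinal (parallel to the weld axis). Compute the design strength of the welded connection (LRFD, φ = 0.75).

φR_n ≈ 215 kips

E100XX → F_EXX = 100 ksi.
Effective throat t_e = 0.707 × 0.375 = 0.2651 in.
Total length L = 18 in; A_we = 0.2651 × 18 = 4.772 in².
F_nw = 0.6 F_EXX = 0.6 × 100 = 60 ksi.
φR_n = 0.75 × 60 × 4.772 = 214.8 kips.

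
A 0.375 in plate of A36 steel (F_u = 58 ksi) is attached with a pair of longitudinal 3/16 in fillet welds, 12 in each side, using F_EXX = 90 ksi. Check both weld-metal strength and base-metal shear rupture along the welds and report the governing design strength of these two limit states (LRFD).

φR_n ≈ 129 kips (weld metal governs)

t_e = 0.707 × 0.1875 = 0.1326 in; L = 24 in.
Weld metal: φR_n = 0.75 × 0.6 × 90 × 0.1326 × 24 = 128.9 kips.
Base metal (shear rupture): φR_n = 0.75 × 0.6 × 58 × 0.375 × 24 = 234.9 kips.
Governing: weld metal.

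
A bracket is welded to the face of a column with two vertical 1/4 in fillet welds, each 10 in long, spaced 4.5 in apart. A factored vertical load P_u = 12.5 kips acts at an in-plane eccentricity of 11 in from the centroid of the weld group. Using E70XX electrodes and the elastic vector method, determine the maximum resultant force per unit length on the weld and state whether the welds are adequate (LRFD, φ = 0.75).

f_max ≈ 3.12 kip/in; adequate

E70XX → F_EXX = 70 ksi.
Total weld length L_w = 20 in. Treat welds as unit-width lines.
Polar moment about centroid: J = 2[d³/12 + d(b/2)²] = 2[10³/12 + 10×2.25²] = 267.9 in³.
Direct shear f_v = P/L_w = 12.5 / 20 = 0.625 kip/in (vertical).
Torsion M = P·e = 12.5 × 11 = 137.5 kip·in.
Critical point at (x, y) = (2.25, 5) from centroid. f_tx = M·y/J = 2.566 kip/in; f_ty = M·x/J = 1.155 kip/in.
Resultant f_max = √[f_tx² + (f_v + f_ty)²] = √[2.566² + (0.625 + 1.155)²] = 3.123 kip/in.
Capacity per unit length: φr_n = 0.75 × 0.6 × 70 × (0.707 × 0.25) = 5.568 kip/in.
3.123 ≤ 5.568 → adequate.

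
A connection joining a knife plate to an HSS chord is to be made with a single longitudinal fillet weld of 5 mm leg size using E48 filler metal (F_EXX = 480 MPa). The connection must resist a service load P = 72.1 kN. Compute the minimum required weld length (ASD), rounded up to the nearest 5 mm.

L = 145 mm

Throat t_e = 0.707 × 5 = 3.535 mm.
r_n/Ω = (0.6 × 480 × 3.535) / 2.0 = 509 N/mm = 0.509 kN/mm.
L_req = P / (r_n/Ω) = 72.1 / 0.509 = 141.6 mm total.
Round up → use L = 145 mm.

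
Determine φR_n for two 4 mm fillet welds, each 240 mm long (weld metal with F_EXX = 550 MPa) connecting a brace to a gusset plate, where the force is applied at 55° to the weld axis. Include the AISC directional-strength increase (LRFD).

φR_n ≈ 461 kN

t_e = 0.707 × 4 = 2.828 mm; A_we = 2.828 × 480 = 1357 mm².
Directional factor: 1.0 + 0.5 sin^1.5(55°) = 1.371.
F_nw = 0.6 × 550 × 1.371 = 452.3 MPa.
φR_n = 0.75 × 452.3 × 1357 × 10⁻³ = 460.5 kN.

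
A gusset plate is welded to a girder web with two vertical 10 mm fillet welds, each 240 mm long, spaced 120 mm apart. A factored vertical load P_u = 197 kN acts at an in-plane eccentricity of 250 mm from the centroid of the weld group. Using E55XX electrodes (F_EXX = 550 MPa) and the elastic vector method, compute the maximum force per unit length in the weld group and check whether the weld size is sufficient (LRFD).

Total weld length L_w = 480 mm. Treat welds as unit-width lines.
Polar moment about centroid: J = 2[d³/12 + d(b/2)²] = 2[240³/12 + 240×60²] = 4032000 mm³.
Direct shear f_v = P/L_w = 197×10³ / 480 = 410.4 N/mm (vertical).
Torsion M = P·e = 197×10³ × 250 = 49250000 N·mm.
Critical point at (x, y) = (60, 120) from centroid. f_tx = M·y/J = 1466 N/mm; f_ty = M·x/J = 732.9 N/mm.
Resultant f_max = √[f_tx² + (f_v + f_ty)²] = √[1466² + (410.4 + 732.9)²] = 1859 N/mm.
Capacity per unit length: φr_n = 0.75 × 0.6 × 550 × (0.707 × 10) = 1750 N/mm.
1859 > 1750 → NOT adequate.

f_max ≈ 1860 N/mm; NOT adequate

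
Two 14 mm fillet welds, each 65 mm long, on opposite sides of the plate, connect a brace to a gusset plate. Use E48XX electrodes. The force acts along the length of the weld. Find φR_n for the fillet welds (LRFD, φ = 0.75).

φR_n ≈ 278 kN

E48XX → F_EXX = 480 MPa.
Effective throat t_e = 0.707 × 14 = 9.898 mm.
Total length L = 130 mm; A_we = 9.898 × 130 = 1287 mm².
F_nw = 0.6 F_EXX = 0.6 × 480 = 288 MPa.
φR_n = 0.75 × 288 × 1287 × 10⁻³ = 277.9 kN.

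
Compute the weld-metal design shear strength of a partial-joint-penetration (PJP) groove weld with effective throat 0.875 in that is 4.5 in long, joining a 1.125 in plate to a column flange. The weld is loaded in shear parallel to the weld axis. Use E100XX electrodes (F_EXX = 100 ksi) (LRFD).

φR_n ≈ 177 kip

Effective throat (given) t_e = 0.875 in.
A_we = 0.875 × 4.5 = 3.938 in².
F_nw = 0.6 F_EXX = 60 ksi.
φR_n = 0.75 × 60 × 3.938 = 177.2 kip.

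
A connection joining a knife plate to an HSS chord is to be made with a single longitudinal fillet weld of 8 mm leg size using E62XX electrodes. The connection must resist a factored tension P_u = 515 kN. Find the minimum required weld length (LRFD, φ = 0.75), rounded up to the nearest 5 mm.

E62XX → F_EXX = 620 MPa.
Throat t_e = 0.707 × 8 = 5.656 mm.
φr_n = 0.75 × 0.6 × 620 × 5.656 × 10⁻³ = 1.578 kN/mm.
L_req = P_u / φr_n = 515 / 1.578 = 326.4 mm total.
Round up → use L = 330 mm.

L = 330 mm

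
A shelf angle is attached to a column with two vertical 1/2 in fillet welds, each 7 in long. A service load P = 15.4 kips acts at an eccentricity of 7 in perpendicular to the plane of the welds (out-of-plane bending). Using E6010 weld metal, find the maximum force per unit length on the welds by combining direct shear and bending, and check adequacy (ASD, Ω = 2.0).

f_max ≈ 6.69 kip/in; NOT adequate

E60XX → F_EXX = 60 ksi.
L_w = 2 × 7 = 14 in; section modulus (unit throat) S = 2 × L²/6 = 16.33 in².
Direct shear f_v = P/L_w = 15.4/14 = 1.1 kip/in.
Moment M = P × e = 15.4 × 7 = 107.8 kip·in; bending f_b = M/S = 6.6 kip/in.
f_max = √(f_v² + f_b²) = √(1.1² + 6.6²) = 6.691 kip/in.
r_n/Ω = (1/2.0) × 0.6 × 60 × (0.707 × 0.5) = 6.363 kip/in → NOT adequate.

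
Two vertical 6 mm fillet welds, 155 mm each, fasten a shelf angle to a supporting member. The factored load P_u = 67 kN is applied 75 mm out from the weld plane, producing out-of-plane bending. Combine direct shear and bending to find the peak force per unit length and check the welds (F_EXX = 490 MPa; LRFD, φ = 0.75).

f_max ≈ 664 N/mm; adequate

L_w = 2 × 155 = 310 mm; section modulus (unit throat) S = 2 × L²/6 = 8008 mm².
Direct shear f_v = P/L_w = 67×10³/310 = 216.1 N/mm.
Moment M = P × e = 67×10³ × 75 = 5025000 N·mm; bending f_b = M/S = 627.5 N/mm.
f_max = √(f_v² + f_b²) = √(216.1² + 627.5²) = 663.7 N/mm.
φr_n = 0.75 × 0.6 × 490 × (0.707 × 6) = 935.4 N/mm → adequate.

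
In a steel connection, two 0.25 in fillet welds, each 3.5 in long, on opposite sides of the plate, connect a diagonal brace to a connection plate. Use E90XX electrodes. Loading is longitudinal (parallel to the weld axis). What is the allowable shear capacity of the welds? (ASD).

R_n/Ω ≈ 33.4 kips

E90XX → F_EXX = 90 ksi.
Effective throat t_e = 0.707 × 0.25 = 0.1767 in.
Total length L = 7 in; A_we = 0.1767 × 7 = 1.237 in².
F_nw = 0.6 F_EXX = 0.6 × 90 = 54 ksi.
R_n = 54 × 1.237 = 66.81 kips; R_n/Ω = 66.81/2.0 = 33.41 kips.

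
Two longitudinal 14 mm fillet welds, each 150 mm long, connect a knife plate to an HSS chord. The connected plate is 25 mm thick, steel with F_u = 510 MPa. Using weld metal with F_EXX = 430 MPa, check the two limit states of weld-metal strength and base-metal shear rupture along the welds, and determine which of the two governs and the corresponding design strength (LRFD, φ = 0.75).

φR_n ≈ 575 kN (weld metal governs)

t_e = 0.707 × 14 = 9.898 mm; L = 300 mm.
Weld metal: φR_n = 0.75 × 0.6 × 430 × 9.898 × 300 × 10⁻³ = 574.6 kN.
Base metal (shear rupture): φR_n = 0.75 × 0.6 × 510 × 25 × 300 × 10⁻³ = 1721 kN.
Governing: weld metal.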